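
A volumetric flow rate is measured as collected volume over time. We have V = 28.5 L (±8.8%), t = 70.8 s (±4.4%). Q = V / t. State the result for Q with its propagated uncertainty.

Since Q is a product/quotient, work with relative uncertainties:
  (1·δV/V)² = (1×0.0880)² = 0.00774;  (-1·δt/t)² = (-1×0.0440)² = 0.00194
δQ/Q = √(0.00968) = 0.0984
Q = 0.403 L/s, so δQ = 0.0984 × 0.403 = 0.0396 L/s.

0.403 ± 0.0396 L/s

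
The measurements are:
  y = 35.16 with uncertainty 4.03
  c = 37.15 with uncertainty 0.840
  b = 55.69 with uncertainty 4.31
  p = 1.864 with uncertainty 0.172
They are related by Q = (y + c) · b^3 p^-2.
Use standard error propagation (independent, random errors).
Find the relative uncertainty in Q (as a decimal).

0.302

Let u = y + c = 72.31. δu = √(δy² + δc²) = √(16.2 + 0.706) = 4.12, so δu/u = 0.0569.
Q is then a monomial in u, b, p:
δQ/Q = √((δu/u)² + (3·δb/b)² + (-2·δp/p)²) = √(0.00324 + 0.0539 + 0.0341) = 0.302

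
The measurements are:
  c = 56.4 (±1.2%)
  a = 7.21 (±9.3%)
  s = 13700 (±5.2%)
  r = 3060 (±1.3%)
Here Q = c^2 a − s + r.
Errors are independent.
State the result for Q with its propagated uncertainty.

Let p = c^2·a = 22900. δp/p = √((2·δc/c)² + (1·δa/a)²) = √(0.000576 + 0.00865) = 0.0960, so δp = 2200.
Q = p − s + r: δQ = √(δp² + δs² + δr²) = √(4.85e+06 + 5.08e+05 + 1580) = 2320
Q = 12300.

12300 ± 2320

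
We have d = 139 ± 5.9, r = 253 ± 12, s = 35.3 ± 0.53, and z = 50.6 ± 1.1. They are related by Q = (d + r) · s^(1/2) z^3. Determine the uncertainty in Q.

Let u = d + r = 392. δu = √(δd² + δr²) = √(34.8 + 144) = 13.4, so δu/u = 0.0341.
Q is then a monomial in u, s, z:
δQ/Q = √((δu/u)² + (½·δs/s)² + (3·δz/z)²) = √(0.00116 + 5.64e-05 + 0.00425) = 0.0740
Q = 3.02e+08, so δQ = 0.0740 × 3.02e+08 = 2.23e+07.

2.23e+07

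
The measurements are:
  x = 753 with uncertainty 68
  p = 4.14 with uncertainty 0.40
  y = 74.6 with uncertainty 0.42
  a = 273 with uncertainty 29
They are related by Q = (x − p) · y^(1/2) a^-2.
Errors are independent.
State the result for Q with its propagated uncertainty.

0.0868 ± 0.0201

Let u = x − p = 749. δu = √(δx² + δp²) = √(4620 + 0.160) = 68.0, so δu/u = 0.0908.
Q is then a monomial in u, y, a:
δQ/Q = √((δu/u)² + (½·δy/y)² + (-2·δa/a)²) = √(0.00825 + 7.92e-06 + 0.0451) = 0.231
Q = 0.0868, so δQ = 0.231 × 0.0868 = 0.0201.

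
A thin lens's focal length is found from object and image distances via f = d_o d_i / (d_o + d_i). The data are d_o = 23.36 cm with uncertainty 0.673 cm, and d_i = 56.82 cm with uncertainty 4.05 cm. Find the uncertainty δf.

0.482 cm

∂f/∂d_o = (d_i/(d_o+d_i))² = 0.502;  ∂f/∂d_i = (d_o/(d_o+d_i))² = 0.0849
δf = √((∂f/∂d_o · δd_o)² + (∂f/∂d_i · δd_i)²) = √(0.114 + 0.118) = 0.482 cm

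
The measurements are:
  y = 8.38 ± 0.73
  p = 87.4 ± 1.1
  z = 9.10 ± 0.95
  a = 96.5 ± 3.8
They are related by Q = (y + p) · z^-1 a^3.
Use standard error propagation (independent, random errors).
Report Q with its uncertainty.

(9.46 ± 1.50) × 10^6

Let u = y + p = 95.8. δu = √(δy² + δp²) = √(0.533 + 1.21) = 1.32, so δu/u = 0.0138.
Q is then a monomial in u, z, a:
δQ/Q = √((δu/u)² + (-1·δz/z)² + (3·δa/a)²) = √(0.000190 + 0.0109 + 0.0140) = 0.158
Q = 9.46e+06, so δQ = 0.158 × 9.46e+06 = 1.5e+06.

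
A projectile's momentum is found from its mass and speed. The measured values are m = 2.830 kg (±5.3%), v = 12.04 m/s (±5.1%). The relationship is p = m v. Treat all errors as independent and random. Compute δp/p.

p is a product of powers, so relative uncertainties combine in quadrature:
  (1·δm/m)² = (1×0.0530)² = 0.00281;  (1·δv/v)² = (1×0.0510)² = 0.00260
δp/p = √(0.00541) = 0.0736

0.0736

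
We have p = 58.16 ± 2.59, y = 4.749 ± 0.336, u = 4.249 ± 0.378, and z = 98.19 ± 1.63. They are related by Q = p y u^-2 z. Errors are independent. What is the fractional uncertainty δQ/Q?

Q is a product of powers, so relative uncertainties combine in quadrature:
  (1·δp/p)² = (1×0.0445)² = 0.00198;  (1·δy/y)² = (1×0.0708)² = 0.00501;  (-2·δu/u)² = (-2×0.0890)² = 0.0317;  (1·δz/z)² = (1×0.0166)² = 0.000276
δQ/Q = √(0.0389) = 0.197

0.197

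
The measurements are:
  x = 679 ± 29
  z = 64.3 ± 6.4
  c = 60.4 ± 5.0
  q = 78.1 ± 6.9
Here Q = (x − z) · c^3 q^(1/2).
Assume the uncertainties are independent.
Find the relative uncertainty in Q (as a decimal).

0.257

Let u = x − z = 615. δu = √(δx² + δz²) = √(841 + 41.0) = 29.7, so δu/u = 0.0483.
Q is then a monomial in u, c, q:
δQ/Q = √((δu/u)² + (3·δc/c)² + (½·δq/q)²) = √(0.00233 + 0.0617 + 0.00195) = 0.257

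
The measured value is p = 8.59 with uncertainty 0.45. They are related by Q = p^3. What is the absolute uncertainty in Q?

Q ∝ p^3, so δQ/Q = |3| · δp/p = 3 × 0.0524 = 0.157.
Q = 634, so δQ = 0.157 × 634 = 99.6.

99.6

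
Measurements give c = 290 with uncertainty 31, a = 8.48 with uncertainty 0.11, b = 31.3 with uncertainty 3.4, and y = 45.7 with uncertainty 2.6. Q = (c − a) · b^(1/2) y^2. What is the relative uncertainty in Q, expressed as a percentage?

16.7%

Let u = c − a = 282. δu = √(δc² + δa²) = √(961 + 0.0121) = 31.0, so δu/u = 0.110.
Q is then a monomial in u, b, y:
δQ/Q = √((δu/u)² + (½·δb/b)² + (2·δy/y)²) = √(0.0121 + 0.00295 + 0.0129) = 0.167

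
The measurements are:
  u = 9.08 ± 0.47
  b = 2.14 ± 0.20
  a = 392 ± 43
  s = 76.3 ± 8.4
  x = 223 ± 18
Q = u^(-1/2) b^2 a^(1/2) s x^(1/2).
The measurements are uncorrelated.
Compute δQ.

7850

For a monomial Q ∝ u^(-1/2), b^2, a^(1/2), s, x^(1/2), fractional errors add in quadrature:
  (−½·δu/u)² = (-0.5×0.0518)² = 0.000670;  (2·δb/b)² = (2×0.0935)² = 0.0349;  (½·δa/a)² = (0.5×0.110)² = 0.00301;  (1·δs/s)² = (1×0.110)² = 0.0121;  (½·δx/x)² = (0.5×0.0807)² = 0.00163
δQ/Q = √(0.0524) = 0.229
Q = 34300, so δQ = 0.229 × 34300 = 7850.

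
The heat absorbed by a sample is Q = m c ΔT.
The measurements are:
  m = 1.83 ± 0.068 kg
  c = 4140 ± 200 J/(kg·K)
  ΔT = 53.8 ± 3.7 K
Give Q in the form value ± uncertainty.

(4.08 ± 0.375) × 10^5 J

Since Q is a product/quotient, work with relative uncertainties:
  (1·δm/m)² = (1×0.0372)² = 0.00138;  (1·δc/c)² = (1×0.0483)² = 0.00233;  (1·δΔT/ΔT)² = (1×0.0688)² = 0.00473
δQ/Q = √(0.00844) = 0.0919
Q = 4.08e+05 J, so δQ = 0.0919 × 4.08e+05 = 37500 J.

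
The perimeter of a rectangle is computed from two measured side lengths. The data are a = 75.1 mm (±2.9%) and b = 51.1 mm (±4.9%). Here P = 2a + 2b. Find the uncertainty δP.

6.64 mm

For a sum/difference, combine absolute errors in quadrature:
  (2·δa)² = 19.0;  (2·δb)² = 25.1
δP = √(44.1) = 6.64 mm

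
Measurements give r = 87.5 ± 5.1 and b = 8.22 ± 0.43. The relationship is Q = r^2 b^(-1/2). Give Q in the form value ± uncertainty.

2670 ± 319

Each factor contributes (exponent × relative error)² to (δQ/Q)²:
  (2·δr/r)² = (2×0.0583)² = 0.0136;  (−½·δb/b)² = (-0.5×0.0523)² = 0.000684
δQ/Q = √(0.0143) = 0.119
Q = 2670, so δQ = 0.119 × 2670 = 319.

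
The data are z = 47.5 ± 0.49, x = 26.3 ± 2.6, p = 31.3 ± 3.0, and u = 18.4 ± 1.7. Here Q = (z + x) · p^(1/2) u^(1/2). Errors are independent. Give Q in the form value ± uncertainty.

1770 ± 134

Let w = z + x = 73.8. δw = √(δz² + δx²) = √(0.240 + 6.76) = 2.65, so δw/w = 0.0359.
Q is then a monomial in w, p, u:
δQ/Q = √((δw/w)² + (½·δp/p)² + (½·δu/u)²) = √(0.00129 + 0.00230 + 0.00213) = 0.0756
Q = 1770, so δQ = 0.0756 × 1770 = 134.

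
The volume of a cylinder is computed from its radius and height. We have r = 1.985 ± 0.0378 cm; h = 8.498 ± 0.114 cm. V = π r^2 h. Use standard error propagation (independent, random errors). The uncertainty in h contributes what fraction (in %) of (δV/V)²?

11.0%

(δV/V)² = (2·δr/r)² + (1·δh/h)²
  r term: (2×0.0190)² = 0.00145
  h term: (1×0.0134)² = 0.000180
Total = 0.00163. Share from h = 0.000180/0.00163 = 0.110.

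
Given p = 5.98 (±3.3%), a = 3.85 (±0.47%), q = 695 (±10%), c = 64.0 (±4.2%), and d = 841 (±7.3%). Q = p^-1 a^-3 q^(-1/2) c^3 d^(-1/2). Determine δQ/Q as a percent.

Relative error in a monomial: (δQ/Q)² = Σ (nᵢ · δxᵢ/xᵢ)².
  (-1·δp/p)² = (-1×0.0330)² = 0.00109;  (-3·δa/a)² = (-3×0.00470)² = 0.000199;  (−½·δq/q)² = (-0.5×0.100)² = 0.00250;  (3·δc/c)² = (3×0.0420)² = 0.0159;  (−½·δd/d)² = (-0.5×0.0730)² = 0.00133
δQ/Q = √(0.0210) = 0.145

14.5%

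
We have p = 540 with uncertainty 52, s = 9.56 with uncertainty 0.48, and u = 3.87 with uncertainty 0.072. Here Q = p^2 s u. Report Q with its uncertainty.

Relative error in a monomial: (δQ/Q)² = Σ (nᵢ · δxᵢ/xᵢ)².
  (2·δp/p)² = (2×0.0963)² = 0.0371;  (1·δs/s)² = (1×0.0502)² = 0.00252;  (1·δu/u)² = (1×0.0186)² = 0.000346
δQ/Q = √(0.0400) = 0.200
Q = 1.08e+07, so δQ = 0.200 × 1.08e+07 = 2.16e+06.

(1.08 ± 0.216) × 10^7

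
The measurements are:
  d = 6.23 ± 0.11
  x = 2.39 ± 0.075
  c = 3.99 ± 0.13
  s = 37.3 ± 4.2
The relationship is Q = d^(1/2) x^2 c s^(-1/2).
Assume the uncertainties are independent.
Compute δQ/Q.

0.0908

Q is a product of powers, so relative uncertainties combine in quadrature:
  (½·δd/d)² = (0.5×0.0177)² = 7.79e-05;  (2·δx/x)² = (2×0.0314)² = 0.00394;  (1·δc/c)² = (1×0.0326)² = 0.00106;  (−½·δs/s)² = (-0.5×0.113)² = 0.00317
δQ/Q = √(0.00825) = 0.0908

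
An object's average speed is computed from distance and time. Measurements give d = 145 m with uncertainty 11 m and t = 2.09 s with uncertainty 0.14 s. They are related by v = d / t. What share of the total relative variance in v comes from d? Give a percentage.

(δv/v)² = (1·δd/d)² + (-1·δt/t)²
  d term: (1×0.0759)² = 0.00576
  t term: (-1×0.0670)² = 0.00449
Total = 0.0102. Share from d = 0.00576/0.0102 = 0.562.

56.2%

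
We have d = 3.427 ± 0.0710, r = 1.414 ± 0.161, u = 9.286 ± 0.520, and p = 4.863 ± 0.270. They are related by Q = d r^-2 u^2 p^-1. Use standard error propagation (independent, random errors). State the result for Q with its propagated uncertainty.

Relative error in a monomial: (δQ/Q)² = Σ (nᵢ · δxᵢ/xᵢ)².
  (1·δd/d)² = (1×0.0207)² = 0.000429;  (-2·δr/r)² = (-2×0.114)² = 0.0519;  (2·δu/u)² = (2×0.0560)² = 0.0125;  (-1·δp/p)² = (-1×0.0555)² = 0.00308
δQ/Q = √(0.0679) = 0.261
Q = 30.39, so δQ = 0.261 × 30.39 = 7.92.

30.39 ± 7.92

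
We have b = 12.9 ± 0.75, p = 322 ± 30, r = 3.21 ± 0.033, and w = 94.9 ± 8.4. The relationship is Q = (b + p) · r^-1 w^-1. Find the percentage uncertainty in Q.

12.6%

Let u = b + p = 335. δu = √(δb² + δp²) = √(0.562 + 900) = 30.0, so δu/u = 0.0896.
Q is then a monomial in u, r, w:
δQ/Q = √((δu/u)² + (-1·δr/r)² + (-1·δw/w)²) = √(0.00803 + 0.000106 + 0.00783) = 0.126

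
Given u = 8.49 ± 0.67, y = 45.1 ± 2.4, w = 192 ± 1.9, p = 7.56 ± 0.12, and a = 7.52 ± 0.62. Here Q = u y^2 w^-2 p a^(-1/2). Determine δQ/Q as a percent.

14.1%

Q is a product of powers, so relative uncertainties combine in quadrature:
  (1·δu/u)² = (1×0.0789)² = 0.00623;  (2·δy/y)² = (2×0.0532)² = 0.0113;  (-2·δw/w)² = (-2×0.00990)² = 0.000392;  (1·δp/p)² = (1×0.0159)² = 0.000252;  (−½·δa/a)² = (-0.5×0.0824)² = 0.00170
δQ/Q = √(0.0199) = 0.141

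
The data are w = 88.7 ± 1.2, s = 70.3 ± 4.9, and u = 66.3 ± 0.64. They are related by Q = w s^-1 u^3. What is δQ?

28200

Q is a product of powers, so relative uncertainties combine in quadrature:
  (1·δw/w)² = (1×0.0135)² = 0.000183;  (-1·δs/s)² = (-1×0.0697)² = 0.00486;  (3·δu/u)² = (3×0.00965)² = 0.000839
δQ/Q = √(0.00588) = 0.0767
Q = 3.68e+05, so δQ = 0.0767 × 3.68e+05 = 28200.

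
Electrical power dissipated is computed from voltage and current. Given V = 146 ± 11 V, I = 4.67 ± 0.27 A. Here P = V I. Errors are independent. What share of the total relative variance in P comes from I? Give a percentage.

37.1%

(δP/P)² = (1·δV/V)² + (1·δI/I)²
  V term: (1×0.0753)² = 0.00568
  I term: (1×0.0578)² = 0.00334
Total = 0.00902. Share from I = 0.00334/0.00902 = 0.371.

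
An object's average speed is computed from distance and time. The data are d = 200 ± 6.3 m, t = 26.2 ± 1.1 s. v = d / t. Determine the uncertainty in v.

For a monomial v ∝ d, t^-1, fractional errors add in quadrature:
  (1·δd/d)² = (1×0.0315)² = 0.000992;  (-1·δt/t)² = (-1×0.0420)² = 0.00176
δv/v = √(0.00275) = 0.0525
v = 7.63 m/s, so δv = 0.0525 × 7.63 = 0.401 m/s.

0.401 m/s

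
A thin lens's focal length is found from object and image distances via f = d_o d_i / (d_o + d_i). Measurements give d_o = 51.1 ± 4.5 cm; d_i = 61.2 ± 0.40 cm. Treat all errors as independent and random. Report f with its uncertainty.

27.8 ± 1.34 cm

∂f/∂d_o = (d_i/(d_o+d_i))² = 0.297;  ∂f/∂d_i = (d_o/(d_o+d_i))² = 0.207
δf = √((∂f/∂d_o · δd_o)² + (∂f/∂d_i · δd_i)²) = √(1.79 + 0.00686) = 1.34 cm
f = 27.8 cm.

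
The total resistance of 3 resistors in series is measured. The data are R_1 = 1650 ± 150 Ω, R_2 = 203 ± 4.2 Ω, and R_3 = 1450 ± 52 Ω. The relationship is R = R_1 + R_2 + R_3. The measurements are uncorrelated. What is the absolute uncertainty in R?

159 Ω

Absolute uncertainties add in quadrature for a linear combination:
  (δR_1)² = 22500;  (δR_2)² = 17.6;  (δR_3)² = 2700
δR = √(25200) = 159 Ω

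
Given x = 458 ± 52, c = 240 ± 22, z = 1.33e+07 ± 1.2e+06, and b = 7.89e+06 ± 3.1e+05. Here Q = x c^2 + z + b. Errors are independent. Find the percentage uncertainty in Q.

12.2%

Let p = x·c^2 = 2.64e+07. δp/p = √((1·δx/x)² + (2·δc/c)²) = √(0.0129 + 0.0336) = 0.216, so δp = 5.69e+06.
Q = p + z + b: δQ = √(δp² + δz² + δb²) = √(3.24e+13 + 1.44e+12 + 9.61e+10) = 5.82e+06
Q = 4.76e+07, so δQ/Q = 5.82e+06/4.76e+07 = 0.122.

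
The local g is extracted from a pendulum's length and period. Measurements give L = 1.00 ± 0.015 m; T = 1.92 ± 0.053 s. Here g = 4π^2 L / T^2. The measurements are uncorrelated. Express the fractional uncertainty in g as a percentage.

5.72%

Each factor contributes (exponent × relative error)² to (δg/g)²:
  (1·δL/L)² = (1×0.0150)² = 0.000225;  (-2·δT/T)² = (-2×0.0276)² = 0.00305
δg/g = √(0.00327) = 0.0572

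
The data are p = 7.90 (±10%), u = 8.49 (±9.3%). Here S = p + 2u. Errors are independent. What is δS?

For a sum/difference, combine absolute errors in quadrature:
  (δp)² = 0.624;  (2·δu)² = 2.49
δS = √(3.12) = 1.77

1.77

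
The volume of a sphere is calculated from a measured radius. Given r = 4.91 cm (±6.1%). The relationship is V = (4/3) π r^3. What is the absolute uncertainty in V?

V ∝ r^3, so δV/V = |3| · δr/r = 3 × 0.0610 = 0.183.
V = 496 cm^3, so δV = 0.183 × 496 = 90.7 cm^3.

90.7 cm^3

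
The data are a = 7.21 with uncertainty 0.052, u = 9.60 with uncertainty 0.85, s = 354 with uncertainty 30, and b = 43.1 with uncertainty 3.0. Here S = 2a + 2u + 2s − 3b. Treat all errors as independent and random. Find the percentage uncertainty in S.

Each term contributes (cᵢ δxᵢ)² to (δS)²:
  (2·δa)² = 0.0108;  (2·δu)² = 2.89;  (2·δs)² = 3600;  (3·δb)² = 81.0
δS = √(3680) = 60.7
S = 612, so δS/S = 60.7/612 = 0.0991.

9.91%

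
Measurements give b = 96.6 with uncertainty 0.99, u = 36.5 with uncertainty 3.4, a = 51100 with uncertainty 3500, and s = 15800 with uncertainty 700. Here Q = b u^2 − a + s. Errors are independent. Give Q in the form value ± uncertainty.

93400 ± 24300

Let p = b·u^2 = 1.29e+05. δp/p = √((1·δb/b)² + (2·δu/u)²) = √(0.000105 + 0.0347) = 0.187, so δp = 24000.
Q = p − a + s: δQ = √(δp² + δa² + δs²) = √(5.77e+08 + 1.22e+07 + 4.9e+05) = 24300
Q = 93400.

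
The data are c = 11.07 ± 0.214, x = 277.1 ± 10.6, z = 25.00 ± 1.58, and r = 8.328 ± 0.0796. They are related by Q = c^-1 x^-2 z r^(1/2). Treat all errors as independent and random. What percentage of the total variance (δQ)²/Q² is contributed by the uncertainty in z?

(δQ/Q)² = (-1·δc/c)² + (-2·δx/x)² + (1·δz/z)² + (½·δr/r)²
  c term: (-1×0.0193)² = 0.000374
  x term: (-2×0.0383)² = 0.00585
  z term: (1×0.0632)² = 0.00399
  r term: (0.5×0.00956)² = 2.28e-05
Total = 0.0102. Share from z = 0.00399/0.0102 = 0.390.

39.0%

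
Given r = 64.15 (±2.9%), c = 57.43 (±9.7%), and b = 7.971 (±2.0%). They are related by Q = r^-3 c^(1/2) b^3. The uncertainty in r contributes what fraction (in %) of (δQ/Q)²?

(δQ/Q)² = (-3·δr/r)² + (½·δc/c)² + (3·δb/b)²
  r term: (-3×0.0290)² = 0.00757
  c term: (0.5×0.0970)² = 0.00235
  b term: (3×0.0200)² = 0.00360
Total = 0.0135. Share from r = 0.00757/0.0135 = 0.560.

56.0%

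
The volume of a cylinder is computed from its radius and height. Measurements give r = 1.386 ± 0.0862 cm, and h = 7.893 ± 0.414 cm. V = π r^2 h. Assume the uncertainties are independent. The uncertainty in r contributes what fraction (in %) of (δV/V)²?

84.9%

(δV/V)² = (2·δr/r)² + (1·δh/h)²
  r term: (2×0.0622)² = 0.0155
  h term: (1×0.0525)² = 0.00275
Total = 0.0182. Share from r = 0.0155/0.0182 = 0.849.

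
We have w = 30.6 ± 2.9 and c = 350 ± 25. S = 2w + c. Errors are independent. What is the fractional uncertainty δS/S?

0.0624

Each term contributes (cᵢ δxᵢ)² to (δS)²:
  (2·δw)² = 33.6;  (δc)² = 625
δS = √(659) = 25.7
S = 411, so δS/S = 25.7/411 = 0.0624.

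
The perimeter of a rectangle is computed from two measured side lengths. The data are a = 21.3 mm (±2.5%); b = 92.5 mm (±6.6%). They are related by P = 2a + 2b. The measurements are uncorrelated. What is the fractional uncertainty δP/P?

0.0539

P is a linear combination, so absolute uncertainties add in quadrature:
  (2·δa)² = 1.13;  (2·δb)² = 149
δP = √(150) = 12.3 mm
P = 228 mm, so δP/P = 12.3/228 = 0.0539.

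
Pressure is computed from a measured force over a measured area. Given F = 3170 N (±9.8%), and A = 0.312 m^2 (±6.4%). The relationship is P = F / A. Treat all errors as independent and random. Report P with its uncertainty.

10200 ± 1190 Pa

Products/powers → add relative errors in quadrature, weighted by exponent:
  (1·δF/F)² = (1×0.0980)² = 0.00960;  (-1·δA/A)² = (-1×0.0640)² = 0.00410
δP/P = √(0.0137) = 0.117
P = 10200 Pa, so δP = 0.117 × 10200 = 1190 Pa.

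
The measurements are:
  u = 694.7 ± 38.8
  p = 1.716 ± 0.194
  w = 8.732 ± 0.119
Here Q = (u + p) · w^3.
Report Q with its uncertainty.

463700 ± 32000

Let h = u + p = 696.4. δh = √(δu² + δp²) = √(1510 + 0.0376) = 38.8, so δh/h = 0.0557.
Q is then a monomial in h, w:
δQ/Q = √((δh/h)² + (3·δw/w)²) = √(0.00310 + 0.00167) = 0.0691
Q = 463700, so δQ = 0.0691 × 463700 = 32000.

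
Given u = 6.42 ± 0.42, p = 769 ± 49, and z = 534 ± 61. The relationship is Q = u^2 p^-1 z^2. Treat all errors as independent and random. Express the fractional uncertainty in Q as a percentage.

27.1%

Since Q is a product/quotient, work with relative uncertainties:
  (2·δu/u)² = (2×0.0654)² = 0.0171;  (-1·δp/p)² = (-1×0.0637)² = 0.00406;  (2·δz/z)² = (2×0.114)² = 0.0522
δQ/Q = √(0.0734) = 0.271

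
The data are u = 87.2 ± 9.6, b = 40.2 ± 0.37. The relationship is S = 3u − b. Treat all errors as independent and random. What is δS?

28.8

For a sum/difference, combine absolute errors in quadrature:
  (3·δu)² = 829;  (δb)² = 0.137
δS = √(830) = 28.8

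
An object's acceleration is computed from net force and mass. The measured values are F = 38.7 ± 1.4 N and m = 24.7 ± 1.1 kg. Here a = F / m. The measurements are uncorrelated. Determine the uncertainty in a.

a is a product of powers, so relative uncertainties combine in quadrature:
  (1·δF/F)² = (1×0.0362)² = 0.00131;  (-1·δm/m)² = (-1×0.0445)² = 0.00198
δa/a = √(0.00329) = 0.0574
a = 1.57 m/s^2, so δa = 0.0574 × 1.57 = 0.0899 m/s^2.

0.0899 m/s^2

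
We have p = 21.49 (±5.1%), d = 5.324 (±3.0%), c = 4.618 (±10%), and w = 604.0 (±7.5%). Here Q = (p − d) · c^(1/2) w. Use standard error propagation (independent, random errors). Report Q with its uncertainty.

20980 ± 2380

Let u = p − d = 16.17. δu = √(δp² + δd²) = √(1.20 + 0.0255) = 1.11, so δu/u = 0.0685.
Q is then a monomial in u, c, w:
δQ/Q = √((δu/u)² + (½·δc/c)² + (1·δw/w)²) = √(0.00469 + 0.00250 + 0.00562) = 0.113
Q = 20980, so δQ = 0.113 × 20980 = 2380.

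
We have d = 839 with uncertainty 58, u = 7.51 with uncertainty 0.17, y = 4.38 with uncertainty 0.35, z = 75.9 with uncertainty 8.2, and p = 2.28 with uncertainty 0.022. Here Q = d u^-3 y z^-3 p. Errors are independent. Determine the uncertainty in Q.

1.57e-05

Q is a product of powers, so relative uncertainties combine in quadrature:
  (1·δd/d)² = (1×0.0691)² = 0.00478;  (-3·δu/u)² = (-3×0.0226)² = 0.00461;  (1·δy/y)² = (1×0.0799)² = 0.00639;  (-3·δz/z)² = (-3×0.108)² = 0.105;  (1·δp/p)² = (1×0.00965)² = 9.31e-05
δQ/Q = √(0.121) = 0.348
Q = 4.52e-05, so δQ = 0.348 × 4.52e-05 = 1.57e-05.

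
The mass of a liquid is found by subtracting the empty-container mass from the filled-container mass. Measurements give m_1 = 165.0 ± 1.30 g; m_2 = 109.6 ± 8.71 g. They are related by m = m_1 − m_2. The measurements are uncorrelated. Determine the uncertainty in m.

Absolute uncertainties add in quadrature for a linear combination:
  (δm_1)² = 1.69;  (δm_2)² = 75.9
δm = √(77.6) = 8.81 g

8.81 g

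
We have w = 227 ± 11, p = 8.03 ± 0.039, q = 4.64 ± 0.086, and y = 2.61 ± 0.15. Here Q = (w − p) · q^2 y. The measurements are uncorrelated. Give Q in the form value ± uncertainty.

12300 ± 1040

Let u = w − p = 219. δu = √(δw² + δp²) = √(121 + 0.00152) = 11.0, so δu/u = 0.0502.
Q is then a monomial in u, q, y:
δQ/Q = √((δu/u)² + (2·δq/q)² + (1·δy/y)²) = √(0.00252 + 0.00137 + 0.00330) = 0.0849
Q = 12300, so δQ = 0.0849 × 12300 = 1040.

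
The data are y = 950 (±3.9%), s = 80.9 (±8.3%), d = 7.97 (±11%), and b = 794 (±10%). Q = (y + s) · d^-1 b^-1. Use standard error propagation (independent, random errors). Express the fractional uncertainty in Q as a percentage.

Let u = y + s = 1030. δu = √(δy² + δs²) = √(1370 + 45.1) = 37.7, so δu/u = 0.0365.
Q is then a monomial in u, d, b:
δQ/Q = √((δu/u)² + (-1·δd/d)² + (-1·δb/b)²) = √(0.00133 + 0.0121 + 0.0100) = 0.153

15.3%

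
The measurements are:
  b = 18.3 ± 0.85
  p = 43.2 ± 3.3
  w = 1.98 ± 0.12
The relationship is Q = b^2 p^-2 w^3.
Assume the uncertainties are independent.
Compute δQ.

Each factor contributes (exponent × relative error)² to (δQ/Q)²:
  (2·δb/b)² = (2×0.0464)² = 0.00863;  (-2·δp/p)² = (-2×0.0764)² = 0.0233;  (3·δw/w)² = (3×0.0606)² = 0.0331
δQ/Q = √(0.0650) = 0.255
Q = 1.39, so δQ = 0.255 × 1.39 = 0.355.

0.355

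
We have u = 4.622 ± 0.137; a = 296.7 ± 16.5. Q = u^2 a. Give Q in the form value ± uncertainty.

Since Q is a product/quotient, work with relative uncertainties:
  (2·δu/u)² = (2×0.0296)² = 0.00351;  (1·δa/a)² = (1×0.0556)² = 0.00309
δQ/Q = √(0.00661) = 0.0813
Q = 6338, so δQ = 0.0813 × 6338 = 515.

6338 ± 515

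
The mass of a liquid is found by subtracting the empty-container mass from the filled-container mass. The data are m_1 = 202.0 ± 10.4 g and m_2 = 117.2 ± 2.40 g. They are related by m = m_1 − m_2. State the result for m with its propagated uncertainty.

Absolute uncertainties add in quadrature for a linear combination:
  (δm_1)² = 108;  (δm_2)² = 5.76
δm = √(114) = 10.7 g
m = 84.80 g.

84.80 ± 10.7 g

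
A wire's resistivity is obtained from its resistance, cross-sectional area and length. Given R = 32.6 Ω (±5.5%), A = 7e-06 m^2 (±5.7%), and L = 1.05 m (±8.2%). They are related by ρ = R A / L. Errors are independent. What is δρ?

2.48e-05 Ω·m

ρ is a product of powers, so relative uncertainties combine in quadrature:
  (1·δR/R)² = (1×0.0550)² = 0.00302;  (1·δA/A)² = (1×0.0570)² = 0.00325;  (-1·δL/L)² = (-1×0.0820)² = 0.00672
δρ/ρ = √(0.0130) = 0.114
ρ = 0.000217 Ω·m, so δρ = 0.114 × 0.000217 = 2.48e-05 Ω·m.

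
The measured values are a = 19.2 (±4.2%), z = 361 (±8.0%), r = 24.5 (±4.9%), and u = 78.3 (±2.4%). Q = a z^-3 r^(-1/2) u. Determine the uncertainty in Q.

1.59e-06

Q is a product of powers, so relative uncertainties combine in quadrature:
  (1·δa/a)² = (1×0.0420)² = 0.00176;  (-3·δz/z)² = (-3×0.0800)² = 0.0576;  (−½·δr/r)² = (-0.5×0.0490)² = 0.000600;  (1·δu/u)² = (1×0.0240)² = 0.000576
δQ/Q = √(0.0605) = 0.246
Q = 6.46e-06, so δQ = 0.246 × 6.46e-06 = 1.59e-06.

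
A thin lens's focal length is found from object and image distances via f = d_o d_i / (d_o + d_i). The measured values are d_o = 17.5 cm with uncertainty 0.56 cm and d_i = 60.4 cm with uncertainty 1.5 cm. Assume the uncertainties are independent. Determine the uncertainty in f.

∂f/∂d_o = (d_i/(d_o+d_i))² = 0.601;  ∂f/∂d_i = (d_o/(d_o+d_i))² = 0.0505
δf = √((∂f/∂d_o · δd_o)² + (∂f/∂d_i · δd_i)²) = √(0.113 + 0.00573) = 0.345 cm

0.345 cm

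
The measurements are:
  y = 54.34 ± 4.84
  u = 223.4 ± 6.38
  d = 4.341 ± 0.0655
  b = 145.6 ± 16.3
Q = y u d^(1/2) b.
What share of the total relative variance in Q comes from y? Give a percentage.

37.2%

(δQ/Q)² = (1·δy/y)² + (1·δu/u)² + (½·δd/d)² + (1·δb/b)²
  y term: (1×0.0891)² = 0.00793
  u term: (1×0.0286)² = 0.000816
  d term: (0.5×0.0151)² = 5.69e-05
  b term: (1×0.112)² = 0.0125
Total = 0.0213. Share from y = 0.00793/0.0213 = 0.372.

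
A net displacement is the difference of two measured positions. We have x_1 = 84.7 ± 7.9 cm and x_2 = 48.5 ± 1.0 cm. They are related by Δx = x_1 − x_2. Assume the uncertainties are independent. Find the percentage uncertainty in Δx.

22.0%

Δx is a linear combination, so absolute uncertainties add in quadrature:
  (δx_1)² = 62.4;  (δx_2)² = 1.00
δΔx = √(63.4) = 7.96 cm
Δx = 36.2 cm, so δΔx/Δx = 7.96/36.2 = 0.220.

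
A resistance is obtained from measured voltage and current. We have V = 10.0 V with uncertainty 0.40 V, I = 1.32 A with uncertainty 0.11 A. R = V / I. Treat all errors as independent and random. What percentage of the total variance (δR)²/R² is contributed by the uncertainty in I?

81.3%

(δR/R)² = (1·δV/V)² + (-1·δI/I)²
  V term: (1×0.0400)² = 0.00160
  I term: (-1×0.0833)² = 0.00694
Total = 0.00854. Share from I = 0.00694/0.00854 = 0.813.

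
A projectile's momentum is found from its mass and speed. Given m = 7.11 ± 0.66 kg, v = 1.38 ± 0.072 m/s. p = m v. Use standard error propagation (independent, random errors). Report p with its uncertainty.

For a monomial p ∝ m, v, fractional errors add in quadrature:
  (1·δm/m)² = (1×0.0928)² = 0.00862;  (1·δv/v)² = (1×0.0522)² = 0.00272
δp/p = √(0.0113) = 0.106
p = 9.81 kg·m/s, so δp = 0.106 × 9.81 = 1.04 kg·m/s.

9.81 ± 1.04 kg·m/s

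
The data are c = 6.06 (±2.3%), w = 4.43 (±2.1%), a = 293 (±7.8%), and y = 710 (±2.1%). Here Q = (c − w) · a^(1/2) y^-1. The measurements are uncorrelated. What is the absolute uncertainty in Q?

Let u = c − w = 1.63. δu = √(δc² + δw²) = √(0.0194 + 0.00865) = 0.168, so δu/u = 0.103.
Q is then a monomial in u, a, y:
δQ/Q = √((δu/u)² + (½·δa/a)² + (-1·δy/y)²) = √(0.0106 + 0.00152 + 0.000441) = 0.112
Q = 0.0393, so δQ = 0.112 × 0.0393 = 0.00440.

0.00440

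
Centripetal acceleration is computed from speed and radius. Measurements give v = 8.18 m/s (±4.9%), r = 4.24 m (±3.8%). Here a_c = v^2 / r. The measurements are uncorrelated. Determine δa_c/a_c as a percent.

10.5%

Relative error in a monomial: (δa_c/a_c)² = Σ (nᵢ · δxᵢ/xᵢ)².
  (2·δv/v)² = (2×0.0490)² = 0.00960;  (-1·δr/r)² = (-1×0.0380)² = 0.00144
δa_c/a_c = √(0.0110) = 0.105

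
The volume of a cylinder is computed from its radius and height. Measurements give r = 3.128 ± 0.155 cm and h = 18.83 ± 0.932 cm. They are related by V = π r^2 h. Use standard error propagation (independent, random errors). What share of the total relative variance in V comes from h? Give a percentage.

20.0%

(δV/V)² = (2·δr/r)² + (1·δh/h)²
  r term: (2×0.0496)² = 0.00982
  h term: (1×0.0495)² = 0.00245
Total = 0.0123. Share from h = 0.00245/0.0123 = 0.200.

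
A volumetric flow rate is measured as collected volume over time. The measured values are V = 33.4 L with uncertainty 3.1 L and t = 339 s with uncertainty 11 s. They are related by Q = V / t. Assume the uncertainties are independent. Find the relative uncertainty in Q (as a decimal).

0.0983

Each factor contributes (exponent × relative error)² to (δQ/Q)²:
  (1·δV/V)² = (1×0.0928)² = 0.00861;  (-1·δt/t)² = (-1×0.0324)² = 0.00105
δQ/Q = √(0.00967) = 0.0983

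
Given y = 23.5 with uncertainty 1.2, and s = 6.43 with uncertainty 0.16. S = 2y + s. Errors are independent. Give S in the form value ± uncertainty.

53.4 ± 2.41

Each term contributes (cᵢ δxᵢ)² to (δS)²:
  (2·δy)² = 5.76;  (δs)² = 0.0256
δS = √(5.79) = 2.41
S = 53.4.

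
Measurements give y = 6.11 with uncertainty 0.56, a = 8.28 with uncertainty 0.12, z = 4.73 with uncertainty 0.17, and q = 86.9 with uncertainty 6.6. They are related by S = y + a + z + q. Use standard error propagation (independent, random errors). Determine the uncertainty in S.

6.63

For a sum/difference, combine absolute errors in quadrature:
  (δy)² = 0.314;  (δa)² = 0.0144;  (δz)² = 0.0289;  (δq)² = 43.6
δS = √(43.9) = 6.63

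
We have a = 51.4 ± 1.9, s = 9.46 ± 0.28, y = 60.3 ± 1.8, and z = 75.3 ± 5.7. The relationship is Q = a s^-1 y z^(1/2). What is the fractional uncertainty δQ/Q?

Each factor contributes (exponent × relative error)² to (δQ/Q)²:
  (1·δa/a)² = (1×0.0370)² = 0.00137;  (-1·δs/s)² = (-1×0.0296)² = 0.000876;  (1·δy/y)² = (1×0.0299)² = 0.000891;  (½·δz/z)² = (0.5×0.0757)² = 0.00143
δQ/Q = √(0.00457) = 0.0676

0.0676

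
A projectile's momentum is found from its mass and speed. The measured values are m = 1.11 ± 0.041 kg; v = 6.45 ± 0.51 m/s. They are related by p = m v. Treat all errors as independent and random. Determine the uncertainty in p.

p is a product of powers, so relative uncertainties combine in quadrature:
  (1·δm/m)² = (1×0.0369)² = 0.00136;  (1·δv/v)² = (1×0.0791)² = 0.00625
δp/p = √(0.00762) = 0.0873
p = 7.16 kg·m/s, so δp = 0.0873 × 7.16 = 0.625 kg·m/s.

0.625 kg·m/s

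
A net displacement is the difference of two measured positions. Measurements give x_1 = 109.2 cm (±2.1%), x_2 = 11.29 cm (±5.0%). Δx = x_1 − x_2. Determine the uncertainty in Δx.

Sums and differences: (δΔx)² = Σ (cᵢ δxᵢ)².
  (δx_1)² = 5.26;  (δx_2)² = 0.319
δΔx = √(5.58) = 2.36 cm

2.36 cm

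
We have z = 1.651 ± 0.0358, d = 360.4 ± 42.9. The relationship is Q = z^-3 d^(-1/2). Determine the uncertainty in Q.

Since Q is a product/quotient, work with relative uncertainties:
  (-3·δz/z)² = (-3×0.0217)² = 0.00423;  (−½·δd/d)² = (-0.5×0.119)² = 0.00354
δQ/Q = √(0.00777) = 0.0882
Q = 0.01170, so δQ = 0.0882 × 0.01170 = 0.00103.

0.00103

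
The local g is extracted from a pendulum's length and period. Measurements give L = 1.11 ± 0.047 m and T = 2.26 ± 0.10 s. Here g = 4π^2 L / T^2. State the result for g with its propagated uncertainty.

8.58 ± 0.842 m/s^2

Products/powers → add relative errors in quadrature, weighted by exponent:
  (1·δL/L)² = (1×0.0423)² = 0.00179;  (-2·δT/T)² = (-2×0.0442)² = 0.00783
δg/g = √(0.00962) = 0.0981
g = 8.58 m/s^2, so δg = 0.0981 × 8.58 = 0.842 m/s^2.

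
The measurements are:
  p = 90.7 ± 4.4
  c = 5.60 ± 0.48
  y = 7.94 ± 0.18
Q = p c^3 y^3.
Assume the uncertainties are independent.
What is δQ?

2.16e+06

Since Q is a product/quotient, work with relative uncertainties:
  (1·δp/p)² = (1×0.0485)² = 0.00235;  (3·δc/c)² = (3×0.0857)² = 0.0661;  (3·δy/y)² = (3×0.0227)² = 0.00463
δQ/Q = √(0.0731) = 0.270
Q = 7.97e+06, so δQ = 0.270 × 7.97e+06 = 2.16e+06.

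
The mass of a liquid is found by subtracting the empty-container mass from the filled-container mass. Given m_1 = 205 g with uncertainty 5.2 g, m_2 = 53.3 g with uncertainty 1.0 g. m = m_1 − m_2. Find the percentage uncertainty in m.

3.49%

Sums and differences: (δm)² = Σ (cᵢ δxᵢ)².
  (δm_1)² = 27.0;  (δm_2)² = 1.00
δm = √(28.0) = 5.30 g
m = 152 g, so δm/m = 5.30/152 = 0.0349.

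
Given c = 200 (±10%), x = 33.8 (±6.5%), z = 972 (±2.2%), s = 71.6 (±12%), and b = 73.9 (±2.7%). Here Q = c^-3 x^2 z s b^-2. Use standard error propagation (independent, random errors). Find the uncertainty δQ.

For a monomial Q ∝ c^-3, x^2, z, s, b^-2, fractional errors add in quadrature:
  (-3·δc/c)² = (-3×0.100)² = 0.0900;  (2·δx/x)² = (2×0.0650)² = 0.0169;  (1·δz/z)² = (1×0.0220)² = 0.000484;  (1·δs/s)² = (1×0.120)² = 0.0144;  (-2·δb/b)² = (-2×0.0270)² = 0.00292
δQ/Q = √(0.125) = 0.353
Q = 0.00182, so δQ = 0.353 × 0.00182 = 0.000643.

0.000643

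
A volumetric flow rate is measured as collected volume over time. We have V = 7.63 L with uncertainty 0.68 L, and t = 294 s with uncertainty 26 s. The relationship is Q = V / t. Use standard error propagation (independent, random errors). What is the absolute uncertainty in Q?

0.00326 L/s

Relative error in a monomial: (δQ/Q)² = Σ (nᵢ · δxᵢ/xᵢ)².
  (1·δV/V)² = (1×0.0891)² = 0.00794;  (-1·δt/t)² = (-1×0.0884)² = 0.00782
δQ/Q = √(0.0158) = 0.126
Q = 0.0260 L/s, so δQ = 0.126 × 0.0260 = 0.00326 L/s.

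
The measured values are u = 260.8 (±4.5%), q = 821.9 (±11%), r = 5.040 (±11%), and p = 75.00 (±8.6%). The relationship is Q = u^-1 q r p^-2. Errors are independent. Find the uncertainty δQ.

Since Q is a product/quotient, work with relative uncertainties:
  (-1·δu/u)² = (-1×0.0450)² = 0.00202;  (1·δq/q)² = (1×0.110)² = 0.0121;  (1·δr/r)² = (1×0.110)² = 0.0121;  (-2·δp/p)² = (-2×0.0860)² = 0.0296
δQ/Q = √(0.0558) = 0.236
Q = 0.002824, so δQ = 0.236 × 0.002824 = 0.000667.

0.000667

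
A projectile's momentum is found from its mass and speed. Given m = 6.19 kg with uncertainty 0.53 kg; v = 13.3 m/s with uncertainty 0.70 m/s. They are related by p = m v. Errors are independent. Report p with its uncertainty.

82.3 ± 8.27 kg·m/s

p is a product of powers, so relative uncertainties combine in quadrature:
  (1·δm/m)² = (1×0.0856)² = 0.00733;  (1·δv/v)² = (1×0.0526)² = 0.00277
δp/p = √(0.0101) = 0.101
p = 82.3 kg·m/s, so δp = 0.101 × 82.3 = 8.27 kg·m/s.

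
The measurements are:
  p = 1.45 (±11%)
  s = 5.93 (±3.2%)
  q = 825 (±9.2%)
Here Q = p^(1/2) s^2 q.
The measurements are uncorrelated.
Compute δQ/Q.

0.125

For a monomial Q ∝ p^(1/2), s^2, q, fractional errors add in quadrature:
  (½·δp/p)² = (0.5×0.110)² = 0.00302;  (2·δs/s)² = (2×0.0320)² = 0.00410;  (1·δq/q)² = (1×0.0920)² = 0.00846
δQ/Q = √(0.0156) = 0.125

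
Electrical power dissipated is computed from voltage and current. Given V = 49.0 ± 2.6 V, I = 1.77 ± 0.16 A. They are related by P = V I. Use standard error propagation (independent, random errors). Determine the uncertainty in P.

9.09 W

Since P is a product/quotient, work with relative uncertainties:
  (1·δV/V)² = (1×0.0531)² = 0.00282;  (1·δI/I)² = (1×0.0904)² = 0.00817
δP/P = √(0.0110) = 0.105
P = 86.7 W, so δP = 0.105 × 86.7 = 9.09 W.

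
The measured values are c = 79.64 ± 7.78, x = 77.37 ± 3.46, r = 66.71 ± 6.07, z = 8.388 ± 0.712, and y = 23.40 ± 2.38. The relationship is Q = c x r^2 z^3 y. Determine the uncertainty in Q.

Relative error in a monomial: (δQ/Q)² = Σ (nᵢ · δxᵢ/xᵢ)².
  (1·δc/c)² = (1×0.0977)² = 0.00954;  (1·δx/x)² = (1×0.0447)² = 0.00200;  (2·δr/r)² = (2×0.0910)² = 0.0331;  (3·δz/z)² = (3×0.0849)² = 0.0648;  (1·δy/y)² = (1×0.102)² = 0.0103
δQ/Q = √(0.120) = 0.346
Q = 3.787e+11, so δQ = 0.346 × 3.787e+11 = 1.31e+11.

1.31e+11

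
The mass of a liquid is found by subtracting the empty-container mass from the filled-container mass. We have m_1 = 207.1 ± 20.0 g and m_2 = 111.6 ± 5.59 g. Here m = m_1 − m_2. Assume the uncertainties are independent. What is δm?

For a sum/difference, combine absolute errors in quadrature:
  (δm_1)² = 400;  (δm_2)² = 31.2
δm = √(431) = 20.8 g

20.8 g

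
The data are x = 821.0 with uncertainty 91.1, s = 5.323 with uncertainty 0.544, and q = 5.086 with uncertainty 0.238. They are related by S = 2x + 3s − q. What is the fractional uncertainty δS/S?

For a sum/difference, combine absolute errors in quadrature:
  (2·δx)² = 33200;  (3·δs)² = 2.66;  (δq)² = 0.0566
δS = √(33200) = 182
S = 1653, so δS/S = 182/1653 = 0.110.

0.110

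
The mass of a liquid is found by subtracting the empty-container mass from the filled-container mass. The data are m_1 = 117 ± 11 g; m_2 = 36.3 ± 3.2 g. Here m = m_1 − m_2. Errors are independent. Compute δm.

Each term contributes (cᵢ δxᵢ)² to (δm)²:
  (δm_1)² = 121;  (δm_2)² = 10.2
δm = √(131) = 11.5 g

11.5 g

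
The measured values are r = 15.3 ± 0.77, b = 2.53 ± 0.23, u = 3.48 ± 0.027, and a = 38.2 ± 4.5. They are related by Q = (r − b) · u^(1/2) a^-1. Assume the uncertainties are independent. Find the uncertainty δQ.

Let w = r − b = 12.8. δw = √(δr² + δb²) = √(0.593 + 0.0529) = 0.804, so δw/w = 0.0629.
Q is then a monomial in w, u, a:
δQ/Q = √((δw/w)² + (½·δu/u)² + (-1·δa/a)²) = √(0.00396 + 1.5e-05 + 0.0139) = 0.134
Q = 0.624, so δQ = 0.134 × 0.624 = 0.0833.

0.0833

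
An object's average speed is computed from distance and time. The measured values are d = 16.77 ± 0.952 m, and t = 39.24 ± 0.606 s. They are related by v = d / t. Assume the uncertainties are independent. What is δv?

Products/powers → add relative errors in quadrature, weighted by exponent:
  (1·δd/d)² = (1×0.0568)² = 0.00322;  (-1·δt/t)² = (-1×0.0154)² = 0.000238
δv/v = √(0.00346) = 0.0588
v = 0.4274 m/s, so δv = 0.0588 × 0.4274 = 0.0251 m/s.

0.0251 m/s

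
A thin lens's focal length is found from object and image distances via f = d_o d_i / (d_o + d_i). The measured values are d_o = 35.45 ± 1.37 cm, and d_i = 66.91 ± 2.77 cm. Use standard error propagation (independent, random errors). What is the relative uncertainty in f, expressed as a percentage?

2.90%

∂f/∂d_o = (d_i/(d_o+d_i))² = 0.427;  ∂f/∂d_i = (d_o/(d_o+d_i))² = 0.120
δf = √((∂f/∂d_o · δd_o)² + (∂f/∂d_i · δd_i)²) = √(0.343 + 0.110) = 0.673 cm
f = 23.17 cm, so δf/f = 0.673/23.17 = 0.0290.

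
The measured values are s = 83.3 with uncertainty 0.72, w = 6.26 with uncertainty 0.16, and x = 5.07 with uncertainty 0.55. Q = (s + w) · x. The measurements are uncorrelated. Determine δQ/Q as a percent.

Let u = s + w = 89.6. δu = √(δs² + δw²) = √(0.518 + 0.0256) = 0.738, so δu/u = 0.00824.
Q is then a monomial in u, x:
δQ/Q = √((δu/u)² + (1·δx/x)²) = √(6.78e-05 + 0.0118) = 0.109

10.9%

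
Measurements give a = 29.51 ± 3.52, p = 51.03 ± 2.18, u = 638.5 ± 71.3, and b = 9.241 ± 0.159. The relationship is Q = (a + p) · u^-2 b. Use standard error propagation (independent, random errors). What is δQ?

0.000420

Let w = a + p = 80.54. δw = √(δa² + δp²) = √(12.4 + 4.75) = 4.14, so δw/w = 0.0514.
Q is then a monomial in w, u, b:
δQ/Q = √((δw/w)² + (-2·δu/u)² + (1·δb/b)²) = √(0.00264 + 0.0499 + 0.000296) = 0.230
Q = 0.001826, so δQ = 0.230 × 0.001826 = 0.000420.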